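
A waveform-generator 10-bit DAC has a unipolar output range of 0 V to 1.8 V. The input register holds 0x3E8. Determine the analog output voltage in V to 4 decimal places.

1.7578 V

LSB = 1.8 V / 2^10 = 1.758 mV.
Code 0x3E8 = 1000 decimal.
V_out = 0 + 1000 × 0.00175781 V = 1.75781 V.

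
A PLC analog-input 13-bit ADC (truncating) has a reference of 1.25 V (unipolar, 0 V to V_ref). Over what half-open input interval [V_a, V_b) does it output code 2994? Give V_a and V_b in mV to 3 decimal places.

LSB = 1.25/2^13 = 152.59 µV.
V_a = V_low + 2994·LSB = 0.456848 V; V_b = V_low + 2995·LSB = 0.457001 V.

[456.848 mV, 457.001 mV)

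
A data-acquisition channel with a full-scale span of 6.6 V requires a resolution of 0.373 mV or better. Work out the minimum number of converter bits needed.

15 bits

Number of steps required ≥ 6.6 V / 0.373 mV = 17694.37.
Need 2^N ≥ 17694.37; 2^14 = 16384, 2^15 = 32768.
Minimum N = 15.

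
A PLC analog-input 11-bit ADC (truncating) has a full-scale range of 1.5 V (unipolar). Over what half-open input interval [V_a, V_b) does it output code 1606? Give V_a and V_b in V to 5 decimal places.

[1.17627 V, 1.17700 V)

LSB = 1.5/2^11 = 0.732 mV.
V_a = V_low + 1606·LSB = 1.17627 V; V_b = V_low + 1607·LSB = 1.177 V.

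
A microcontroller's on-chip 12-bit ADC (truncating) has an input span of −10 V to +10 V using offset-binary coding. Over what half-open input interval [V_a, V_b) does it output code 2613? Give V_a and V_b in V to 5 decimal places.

LSB = 20/2^12 = 4.883 mV.
V_a = V_low + 2613·LSB = 2.75879 V; V_b = V_low + 2614·LSB = 2.76367 V.

[2.75879 V, 2.76367 V)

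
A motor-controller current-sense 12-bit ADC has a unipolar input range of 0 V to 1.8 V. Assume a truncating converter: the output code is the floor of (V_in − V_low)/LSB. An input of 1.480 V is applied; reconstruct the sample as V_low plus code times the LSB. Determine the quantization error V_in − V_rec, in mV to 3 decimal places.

0.361 mV

One LSB is 1.8 V / 4096 = 439.45 µV.
(V_in − V_low)/LSB = (1.480 − 0)/0.000439453 = 3367.8222 → code 3367 (floor).
Reconstructed: 1.4796387 V.
Error = 1.480 − 1.4796387 = 0.000361328 V = 0.361 mV.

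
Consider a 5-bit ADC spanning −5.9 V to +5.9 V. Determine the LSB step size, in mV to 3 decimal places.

Full-scale span = 11.8 V.
LSB = 11.8 / 2^5 = 11.8 / 32 = 0.36875 V = 368.750 mV.

368.750 mV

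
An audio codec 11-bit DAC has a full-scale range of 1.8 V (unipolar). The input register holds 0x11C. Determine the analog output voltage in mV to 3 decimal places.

249.609 mV

LSB = 1.8 V / 2^11 = 0.879 mV.
Code 0x11C = 284 decimal.
V_out = 0 + 284 × 0.000878906 V = 0.249609 V.
= 249.609 mV.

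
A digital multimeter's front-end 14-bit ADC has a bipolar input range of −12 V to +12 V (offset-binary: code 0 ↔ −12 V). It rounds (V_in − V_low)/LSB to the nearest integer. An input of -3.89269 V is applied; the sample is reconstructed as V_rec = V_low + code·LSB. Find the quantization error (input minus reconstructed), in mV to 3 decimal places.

-0.600 mV

Step size: 24 V ÷ 2^14 = 1.465 mV.
(V_in − V_low)/LSB = (-3.89269 − (−12))/0.00146484 = 5534.5903 → code 5535 (round).
Reconstructed: -3.8920898 V.
V_in − V_rec = -0.000600156 V = -0.600 mV.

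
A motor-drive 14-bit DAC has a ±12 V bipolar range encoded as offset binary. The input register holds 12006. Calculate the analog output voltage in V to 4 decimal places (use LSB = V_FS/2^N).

5.5869 V

LSB = 24 V / 2^14 = 1.465 mV.
V_out = (−12) + 12006 × 0.00146484 V = 5.58691 V.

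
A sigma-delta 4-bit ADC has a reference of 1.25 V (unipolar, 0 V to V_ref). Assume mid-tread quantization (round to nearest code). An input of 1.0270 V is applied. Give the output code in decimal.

code 13

With 16 levels over 1.25 V, one step is 78.125 mV.
(V_in − V_low)/LSB = (1.0270 − 0) / 0.078125 = 13.146.
Round → code 13.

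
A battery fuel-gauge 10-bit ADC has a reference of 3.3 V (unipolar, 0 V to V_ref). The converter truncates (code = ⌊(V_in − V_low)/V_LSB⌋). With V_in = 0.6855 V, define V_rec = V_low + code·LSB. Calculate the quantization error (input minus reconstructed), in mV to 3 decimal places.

2.297 mV

One LSB is 3.3 V / 1024 = 3.223 mV.
(0.6855 − 0)/0.00322266 = 212.7127; ⌊·⌋ gives code 212.
Code 212 maps back to 0 + 212×0.00322266 V = 0.68320313 V.
Difference: 0.00229687 V → 2.297 mV.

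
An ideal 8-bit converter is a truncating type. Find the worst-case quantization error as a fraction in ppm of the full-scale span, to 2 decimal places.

Truncating → worst-case error = 1 LSB = V_FS/2^8, so 1e+06/256 = 3906.25 ppm of full scale.

3906.25 ppm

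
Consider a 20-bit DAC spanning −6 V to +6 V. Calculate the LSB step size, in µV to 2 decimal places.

11.44 µV

Full-scale span = 12 V.
LSB = 12 / 2^20 = 12 / 1048576 = 1.14441e-05 V = 11.44 µV.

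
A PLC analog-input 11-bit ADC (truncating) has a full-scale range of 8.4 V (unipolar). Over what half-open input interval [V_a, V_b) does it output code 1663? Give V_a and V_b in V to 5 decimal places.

LSB = 8.4/2^11 = 4.102 mV.
V_a = V_low + 1663·LSB = 6.8209 V; V_b = V_low + 1664·LSB = 6.825 V.

[6.82090 V, 6.82500 V)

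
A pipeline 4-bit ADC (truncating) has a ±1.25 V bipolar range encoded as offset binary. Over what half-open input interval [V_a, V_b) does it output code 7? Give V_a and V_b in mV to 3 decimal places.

[-156.250 mV, 0.000 mV)

LSB = 2.5/2^4 = 156.250 mV.
V_a = V_low + 7·LSB = -0.15625 V; V_b = V_low + 8·LSB = 0 V.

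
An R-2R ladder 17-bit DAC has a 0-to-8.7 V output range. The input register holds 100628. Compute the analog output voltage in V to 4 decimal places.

6.6793 V

LSB = 8.7 V / 2^17 = 66.38 µV.
V_out = 0 + 100628 × 6.63757e-05 V = 6.67926 V.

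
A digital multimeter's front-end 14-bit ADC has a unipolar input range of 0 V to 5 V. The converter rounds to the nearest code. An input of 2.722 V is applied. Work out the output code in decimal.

code 8919

With 16384 levels over 5 V, one step is 305.18 µV.
(V_in − V_low)/LSB = (2.722 − 0) / 0.000305176 = 8919.450.
round(8919.450) = 8919.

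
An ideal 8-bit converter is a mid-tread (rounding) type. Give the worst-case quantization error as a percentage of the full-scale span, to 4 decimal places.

0.1953 %

Rounding → worst-case error = ½ LSB = V_FS/2^9, so 100/512 = 0.195312 % of full scale.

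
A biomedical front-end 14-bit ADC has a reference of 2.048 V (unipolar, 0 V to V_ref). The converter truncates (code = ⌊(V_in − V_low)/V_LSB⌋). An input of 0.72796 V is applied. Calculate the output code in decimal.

Full-scale span = 2.048 V; LSB = 2.048/2^14 = 125.00 µV.
Input sits at 5823.680 steps above V_low.
So the output code is 5823.

code 5823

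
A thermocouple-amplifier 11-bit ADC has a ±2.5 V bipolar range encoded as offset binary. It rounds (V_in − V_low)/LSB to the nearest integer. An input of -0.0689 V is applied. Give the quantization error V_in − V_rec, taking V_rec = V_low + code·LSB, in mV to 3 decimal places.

One LSB is 5 V / 2048 = 2.441 mV.
(-0.0689 − (−2.5))/0.00244141 = 995.7786; round gives code 996.
Reconstructed: -0.068359375 V.
V_in − V_rec = -0.000540625 V = -0.541 mV.

-0.541 mV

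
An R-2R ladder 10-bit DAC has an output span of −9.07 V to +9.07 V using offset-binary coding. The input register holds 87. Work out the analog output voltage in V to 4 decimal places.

LSB = 18.14 V / 2^10 = 17.715 mV.
V_out = (−9.07) + 87 × 0.0177148 V = -7.52881 V.

-7.5288 V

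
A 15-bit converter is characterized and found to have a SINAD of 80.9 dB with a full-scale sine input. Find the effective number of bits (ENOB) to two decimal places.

13.15 bits

ENOB = (SINAD − 1.76) / 6.02 = (80.9 − 1.76)/6.02 = 13.146.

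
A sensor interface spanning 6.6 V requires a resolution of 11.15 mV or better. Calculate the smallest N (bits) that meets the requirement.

Number of steps required ≥ 6.6 V / 11.15 mV = 591.93.
Need 2^N ≥ 591.93; 2^9 = 512, 2^10 = 1024.
Minimum N = 10.

10 bits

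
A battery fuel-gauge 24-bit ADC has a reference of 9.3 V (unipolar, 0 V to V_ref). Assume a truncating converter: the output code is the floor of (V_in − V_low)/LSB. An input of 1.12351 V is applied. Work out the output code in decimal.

LSB = 9.3 V / 16777216 = 0.55 µV.
(1.12351 − 0) / 5.54323e-07 = 2026813.973 LSBs.
⌊·⌋(2026813.973) = 2026813.

code 2026813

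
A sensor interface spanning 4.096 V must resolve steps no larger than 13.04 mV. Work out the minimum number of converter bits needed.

Number of steps required ≥ 4.096 V / 13.04 mV = 314.11.
Need 2^N ≥ 314.11; 2^8 = 256, 2^9 = 512.
Minimum N = 9.

9 bits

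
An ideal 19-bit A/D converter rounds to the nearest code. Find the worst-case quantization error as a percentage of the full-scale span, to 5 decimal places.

0.00010 %

Rounding → worst-case error = ½ LSB = V_FS/2^20, so 100/1048576 = 9.53674e-05 % of full scale.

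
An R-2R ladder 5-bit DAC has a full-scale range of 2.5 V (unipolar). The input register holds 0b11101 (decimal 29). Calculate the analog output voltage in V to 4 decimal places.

2.2656 V

LSB = 2.5 V / 2^5 = 78.125 mV.
Code 0b11101 = 29 decimal.
V_out = 0 + 29 × 0.078125 V = 2.26562 V.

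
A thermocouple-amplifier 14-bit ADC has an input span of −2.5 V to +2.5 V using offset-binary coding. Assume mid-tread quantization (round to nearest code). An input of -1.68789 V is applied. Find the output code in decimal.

Full-scale span = 5 V; LSB = 5/2^14 = 305.18 µV.
(V_in − V_low)/LSB = (-1.68789 − (−2.5)) / 0.000305176 = 2661.122.
So the output code is 2661.

code 2661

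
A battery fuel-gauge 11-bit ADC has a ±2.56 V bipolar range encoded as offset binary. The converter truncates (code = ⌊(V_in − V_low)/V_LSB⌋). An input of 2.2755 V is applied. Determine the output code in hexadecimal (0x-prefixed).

code 0x78E (decimal 1934)

With 2048 levels over 5.12 V, one step is 2.500 mV.
Input sits at 1934.200 steps above V_low.
So the output code is 1934.
In hexadecimal (0x-prefixed): 0x78E.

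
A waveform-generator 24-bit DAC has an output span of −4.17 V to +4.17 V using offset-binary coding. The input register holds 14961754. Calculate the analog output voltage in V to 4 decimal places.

3.2675 V

LSB = 8.34 V / 2^24 = 0.50 µV.
V_out = (−4.17) + 14961754 × 4.97103e-07 V = 3.26753 V.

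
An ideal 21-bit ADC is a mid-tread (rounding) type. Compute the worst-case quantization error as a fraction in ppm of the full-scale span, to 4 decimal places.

Rounding → worst-case error = ½ LSB = V_FS/2^22, so 1e+06/4194304 = 0.238419 ppm of full scale.

0.2384 ppm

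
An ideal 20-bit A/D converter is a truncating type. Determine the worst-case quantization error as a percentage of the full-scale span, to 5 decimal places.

Truncating → worst-case error = 1 LSB = V_FS/2^20, so 100/1048576 = 9.53674e-05 % of full scale.

0.00010 %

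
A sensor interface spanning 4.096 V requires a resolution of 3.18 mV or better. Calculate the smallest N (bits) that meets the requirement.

11 bits

Number of steps required ≥ 4.096 V / 3.18 mV = 1288.05.
Need 2^N ≥ 1288.05; 2^10 = 1024, 2^11 = 2048.
Minimum N = 11.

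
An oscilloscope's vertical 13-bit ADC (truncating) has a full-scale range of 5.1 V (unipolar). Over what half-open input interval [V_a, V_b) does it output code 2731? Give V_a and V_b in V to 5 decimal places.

LSB = 5.1/2^13 = 0.623 mV.
V_a = V_low + 2731·LSB = 1.70021 V; V_b = V_low + 2732·LSB = 1.70083 V.

[1.70021 V, 1.70083 V)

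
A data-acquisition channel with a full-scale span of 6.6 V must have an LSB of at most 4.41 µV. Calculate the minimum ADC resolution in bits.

Number of steps required ≥ 6.6 V / 4.41 µV = 1496598.64.
Need 2^N ≥ 1496598.64; 2^20 = 1048576, 2^21 = 2097152.
Minimum N = 21.

21 bits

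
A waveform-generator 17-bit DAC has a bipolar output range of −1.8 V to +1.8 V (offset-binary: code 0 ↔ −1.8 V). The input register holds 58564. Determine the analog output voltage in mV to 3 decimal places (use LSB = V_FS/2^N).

-191.492 mV

LSB = 3.6 V / 2^17 = 27.47 µV.
V_out = (−1.8) + 58564 × 2.74658e-05 V = -0.191492 V.
= -191.492 mV.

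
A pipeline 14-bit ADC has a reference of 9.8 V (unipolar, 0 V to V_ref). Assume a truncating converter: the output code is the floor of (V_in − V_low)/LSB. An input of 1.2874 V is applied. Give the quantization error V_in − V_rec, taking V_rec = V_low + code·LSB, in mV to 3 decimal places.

0.193 mV

One LSB is 9.8 V / 16384 = 0.598 mV.
(V_in − V_low)/LSB = (1.2874 − 0)/0.000598145 = 2152.3226 → code 2152 (floor).
V_rec = 0 + 2152·0.000598145 = 1.287207 V.
Difference: 0.000192969 V → 0.193 mV.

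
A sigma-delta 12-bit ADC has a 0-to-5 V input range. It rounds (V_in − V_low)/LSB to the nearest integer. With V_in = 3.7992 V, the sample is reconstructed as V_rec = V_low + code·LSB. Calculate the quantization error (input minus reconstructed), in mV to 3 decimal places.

0.372 mV

Step size: 5 V ÷ 2^12 = 1.221 mV.
Scaled input = 3112.3046 LSBs, so code = 3112.
Reconstructed: 3.7988281 V.
V_in − V_rec = 0.000371875 V = 0.372 mV.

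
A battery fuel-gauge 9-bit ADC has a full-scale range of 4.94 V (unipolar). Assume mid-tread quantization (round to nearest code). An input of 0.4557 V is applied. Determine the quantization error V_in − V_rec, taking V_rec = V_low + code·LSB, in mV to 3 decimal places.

Step size: 4.94 V ÷ 2^9 = 9.648 mV.
Scaled input = 47.2304 LSBs, so code = 47.
Reconstructed: 0.45347656 V.
Difference: 0.00222344 V → 2.223 mV.

2.223 mV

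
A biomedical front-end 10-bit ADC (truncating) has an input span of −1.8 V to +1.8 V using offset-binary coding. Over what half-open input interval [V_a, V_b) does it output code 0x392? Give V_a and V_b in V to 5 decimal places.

LSB = 3.6/2^10 = 3.516 mV.
Code 0x392 = 914 decimal.
V_a = V_low + 914·LSB = 1.41328 V; V_b = V_low + 915·LSB = 1.4168 V.

[1.41328 V, 1.41680 V)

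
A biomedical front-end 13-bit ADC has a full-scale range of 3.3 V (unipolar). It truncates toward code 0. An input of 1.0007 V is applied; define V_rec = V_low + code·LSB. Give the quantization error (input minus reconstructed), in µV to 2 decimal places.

LSB = 3.3/2^13 = 402.83 µV.
(1.0007 − 0)/0.000402832 = 2484.1619; ⌊·⌋ gives code 2484.
Reconstructed: 1.0006348 V.
Error = 1.0007 − 1.0006348 = 6.52344e-05 V = 65.23 µV.

65.23 µV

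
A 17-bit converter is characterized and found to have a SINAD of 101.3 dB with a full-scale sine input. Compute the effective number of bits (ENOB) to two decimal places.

16.53 bits

ENOB = (SINAD − 1.76) / 6.02 = (101.3 − 1.76)/6.02 = 16.535.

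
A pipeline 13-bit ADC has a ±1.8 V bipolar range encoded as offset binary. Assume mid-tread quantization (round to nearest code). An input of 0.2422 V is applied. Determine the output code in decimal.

With 8192 levels over 3.6 V, one step is 439.45 µV.
Input sits at 4647.140 steps above V_low.
So the output code is 4647.

code 4647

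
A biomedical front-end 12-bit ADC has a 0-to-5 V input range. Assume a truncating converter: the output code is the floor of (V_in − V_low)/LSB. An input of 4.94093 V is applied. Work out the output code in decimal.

LSB = 5 V / 4096 = 1.221 mV.
Input sits at 4047.610 steps above V_low.
⌊·⌋(4047.610) = 4047.

code 4047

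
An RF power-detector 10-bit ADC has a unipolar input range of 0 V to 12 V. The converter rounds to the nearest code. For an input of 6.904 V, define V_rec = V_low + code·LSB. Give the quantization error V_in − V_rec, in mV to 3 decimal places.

1.656 mV

One LSB is 12 V / 1024 = 11.719 mV.
Scaled input = 589.1413 LSBs, so code = 589.
Code 589 maps back to 0 + 589×0.0117188 V = 6.9023438 V.
Error = 6.904 − 6.9023438 = 0.00165625 V = 1.656 mV.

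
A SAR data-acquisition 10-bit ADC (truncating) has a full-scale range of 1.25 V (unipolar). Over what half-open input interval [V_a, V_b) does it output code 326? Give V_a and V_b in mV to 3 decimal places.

LSB = 1.25/2^10 = 1.221 mV.
V_a = V_low + 326·LSB = 0.397949 V; V_b = V_low + 327·LSB = 0.39917 V.

[397.949 mV, 399.170 mV)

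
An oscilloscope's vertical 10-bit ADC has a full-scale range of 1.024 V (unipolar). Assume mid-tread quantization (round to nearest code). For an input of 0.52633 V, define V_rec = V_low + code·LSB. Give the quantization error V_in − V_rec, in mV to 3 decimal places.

Step size: 1.024 V ÷ 2^10 = 1.000 mV.
Scaled input = 526.3300 LSBs, so code = 526.
Code 526 maps back to 0 + 526×0.001 V = 0.526 V.
Difference: 0.00033 V → 0.330 mV.

0.330 mV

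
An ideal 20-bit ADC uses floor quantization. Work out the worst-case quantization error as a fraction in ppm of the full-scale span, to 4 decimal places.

Truncating → worst-case error = 1 LSB = V_FS/2^20, so 1e+06/1048576 = 0.953674 ppm of full scale.

0.9537 ppm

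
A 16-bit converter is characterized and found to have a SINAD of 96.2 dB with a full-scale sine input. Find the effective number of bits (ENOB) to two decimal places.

ENOB = (SINAD − 1.76) / 6.02 = (96.2 − 1.76)/6.02 = 15.688.

15.69 bits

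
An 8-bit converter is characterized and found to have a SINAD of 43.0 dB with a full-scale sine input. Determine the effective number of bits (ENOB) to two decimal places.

6.85 bits

ENOB = (SINAD − 1.76) / 6.02 = (43.0 − 1.76)/6.02 = 6.850.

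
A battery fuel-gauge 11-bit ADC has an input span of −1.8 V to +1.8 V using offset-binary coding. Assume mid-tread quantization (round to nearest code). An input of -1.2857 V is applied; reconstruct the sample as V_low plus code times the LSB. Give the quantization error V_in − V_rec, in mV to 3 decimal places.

-0.739 mV

One LSB is 3.6 V / 2048 = 1.758 mV.
(V_in − V_low)/LSB = (-1.2857 − (−1.8))/0.00175781 = 292.5796 → code 293 (round).
Code 293 maps back to (−1.8) + 293×0.00175781 V = -1.2849609 V.
V_in − V_rec = -0.000739063 V = -0.739 mV.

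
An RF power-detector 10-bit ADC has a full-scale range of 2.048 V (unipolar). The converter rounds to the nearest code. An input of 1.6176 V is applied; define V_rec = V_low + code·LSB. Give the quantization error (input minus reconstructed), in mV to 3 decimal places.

-0.400 mV

LSB = 2.048/2^10 = 2.000 mV.
(1.6176 − 0)/0.002 = 808.8000; round gives code 809.
V_rec = 0 + 809·0.002 = 1.618 V.
Error = 1.6176 − 1.618 = -0.0004 V = -0.400 mV.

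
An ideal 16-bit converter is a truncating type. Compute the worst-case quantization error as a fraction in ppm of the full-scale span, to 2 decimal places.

15.26 ppm

Truncating → worst-case error = 1 LSB = V_FS/2^16, so 1e+06/65536 = 15.2588 ppm of full scale.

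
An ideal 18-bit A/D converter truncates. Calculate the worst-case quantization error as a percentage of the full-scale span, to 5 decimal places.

Truncating → worst-case error = 1 LSB = V_FS/2^18, so 100/262144 = 0.00038147 % of full scale.

0.00038 %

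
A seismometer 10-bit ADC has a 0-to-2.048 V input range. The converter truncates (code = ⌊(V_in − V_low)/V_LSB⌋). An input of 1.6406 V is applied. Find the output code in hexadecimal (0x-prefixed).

With 1024 levels over 2.048 V, one step is 2.000 mV.
Input sits at 820.300 steps above V_low.
So the output code is 820.
In hexadecimal (0x-prefixed): 0x334.

code 0x334 (decimal 820)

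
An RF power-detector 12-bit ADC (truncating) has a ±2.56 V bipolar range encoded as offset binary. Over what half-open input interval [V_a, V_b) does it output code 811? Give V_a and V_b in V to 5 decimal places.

[-1.54625 V, -1.54500 V)

LSB = 5.12/2^12 = 1.250 mV.
V_a = V_low + 811·LSB = -1.54625 V; V_b = V_low + 812·LSB = -1.545 V.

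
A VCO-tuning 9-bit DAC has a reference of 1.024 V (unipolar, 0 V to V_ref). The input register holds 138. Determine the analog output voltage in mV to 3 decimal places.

LSB = 1.024 V / 2^9 = 2.000 mV.
V_out = 0 + 138 × 0.002 V = 0.276 V.
= 276.000 mV.

276.000 mV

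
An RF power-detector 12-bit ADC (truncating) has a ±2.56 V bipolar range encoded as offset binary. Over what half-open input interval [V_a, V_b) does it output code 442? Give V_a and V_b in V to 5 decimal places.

[-2.00750 V, -2.00625 V)

LSB = 5.12/2^12 = 1.250 mV.
V_a = V_low + 442·LSB = -2.0075 V; V_b = V_low + 443·LSB = -2.00625 V.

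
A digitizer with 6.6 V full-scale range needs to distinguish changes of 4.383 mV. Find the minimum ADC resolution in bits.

11 bits

Number of steps required ≥ 6.6 V / 4.383 mV = 1505.82.
Need 2^N ≥ 1505.82; 2^10 = 1024, 2^11 = 2048.
Minimum N = 11.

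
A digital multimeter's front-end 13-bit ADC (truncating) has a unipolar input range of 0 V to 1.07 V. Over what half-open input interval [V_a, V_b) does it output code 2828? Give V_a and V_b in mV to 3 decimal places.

[369.380 mV, 369.510 mV)

LSB = 1.07/2^13 = 130.62 µV.
V_a = V_low + 2828·LSB = 0.36938 V; V_b = V_low + 2829·LSB = 0.36951 V.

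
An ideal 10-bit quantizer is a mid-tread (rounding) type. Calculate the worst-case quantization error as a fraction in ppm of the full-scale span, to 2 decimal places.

488.28 ppm

Rounding → worst-case error = ½ LSB = V_FS/2^11, so 1e+06/2048 = 488.281 ppm of full scale.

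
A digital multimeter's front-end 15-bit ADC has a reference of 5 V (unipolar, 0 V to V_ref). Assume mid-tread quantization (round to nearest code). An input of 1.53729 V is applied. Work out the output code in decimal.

code 10075

Full-scale span = 5 V; LSB = 5/2^15 = 152.59 µV.
(V_in − V_low)/LSB = (1.53729 − 0) / 0.000152588 = 10074.784.
round(10074.784) = 10075.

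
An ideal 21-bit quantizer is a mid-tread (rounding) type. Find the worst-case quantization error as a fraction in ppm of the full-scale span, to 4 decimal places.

0.2384 ppm

Rounding → worst-case error = ½ LSB = V_FS/2^22, so 1e+06/4194304 = 0.238419 ppm of full scale.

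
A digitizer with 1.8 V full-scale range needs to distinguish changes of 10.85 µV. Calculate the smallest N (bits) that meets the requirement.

Number of steps required ≥ 1.8 V / 10.85 µV = 165898.62.
Need 2^N ≥ 165898.62; 2^17 = 131072, 2^18 = 262144.
Minimum N = 18.

18 bits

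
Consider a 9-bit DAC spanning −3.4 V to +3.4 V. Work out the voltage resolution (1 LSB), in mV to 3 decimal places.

13.281 mV

Full-scale span = 6.8 V.
LSB = 6.8 / 2^9 = 6.8 / 512 = 0.0132812 V = 13.281 mV.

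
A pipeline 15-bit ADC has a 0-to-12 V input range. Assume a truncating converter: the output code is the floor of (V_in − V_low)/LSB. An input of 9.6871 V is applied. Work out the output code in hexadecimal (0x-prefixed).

LSB = 12 V / 32768 = 366.21 µV.
(V_in − V_low)/LSB = (9.6871 − 0) / 0.000366211 = 26452.241.
Floor → code 26452.
In hexadecimal (0x-prefixed): 0x6754.

code 0x6754 (decimal 26452)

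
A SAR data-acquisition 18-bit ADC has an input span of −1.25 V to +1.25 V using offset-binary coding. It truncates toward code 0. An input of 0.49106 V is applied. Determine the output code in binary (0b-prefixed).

LSB = 2.5 V / 262144 = 9.54 µV.
(V_in − V_low)/LSB = (0.49106 − (−1.25)) / 9.53674e-06 = 182563.373.
⌊·⌋(182563.373) = 182563.
In binary (0b-prefixed): 0b101100100100100011.

code 0b101100100100100011 (decimal 182563)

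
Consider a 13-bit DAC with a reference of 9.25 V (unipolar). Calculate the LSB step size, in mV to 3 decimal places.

Full-scale span = 9.25 V.
LSB = 9.25 / 2^13 = 9.25 / 8192 = 0.00112915 V = 1.129 mV.

1.129 mV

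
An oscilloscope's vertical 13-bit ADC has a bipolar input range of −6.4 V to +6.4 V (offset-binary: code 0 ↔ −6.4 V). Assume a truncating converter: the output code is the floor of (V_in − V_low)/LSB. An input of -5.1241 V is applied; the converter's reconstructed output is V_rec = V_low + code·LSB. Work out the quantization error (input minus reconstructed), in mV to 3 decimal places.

Step size: 12.8 V ÷ 2^13 = 1.562 mV.
(V_in − V_low)/LSB = (-5.1241 − (−6.4))/0.0015625 = 816.5760 → code 816 (floor).
Reconstructed: -5.125 V.
Error = -5.1241 − (−5.125) = 0.0009 V = 0.900 mV.

0.900 mV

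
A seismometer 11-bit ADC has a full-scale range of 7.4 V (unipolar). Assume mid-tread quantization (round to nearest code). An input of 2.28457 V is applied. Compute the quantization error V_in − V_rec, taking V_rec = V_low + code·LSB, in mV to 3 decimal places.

0.976 mV

LSB = 7.4/2^11 = 3.613 mV.
(2.28457 − 0)/0.00361328 = 632.2702; round gives code 632.
Reconstructed: 2.2835938 V.
V_in − V_rec = 0.00097625 V = 0.976 mV.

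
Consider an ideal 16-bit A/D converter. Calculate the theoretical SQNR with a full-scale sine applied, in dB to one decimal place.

SNR ≈ 6.02·N + 1.76 dB = 6.02·16 + 1.76 = 98.08 dB.

98.1 dB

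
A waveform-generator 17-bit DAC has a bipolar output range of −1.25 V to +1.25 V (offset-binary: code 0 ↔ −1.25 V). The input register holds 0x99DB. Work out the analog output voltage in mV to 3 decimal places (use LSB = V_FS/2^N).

-498.753 mV

LSB = 2.5 V / 2^17 = 19.07 µV.
Code 0x99DB = 39387 decimal.
V_out = (−1.25) + 39387 × 1.90735e-05 V = -0.498753 V.
= -498.753 mV.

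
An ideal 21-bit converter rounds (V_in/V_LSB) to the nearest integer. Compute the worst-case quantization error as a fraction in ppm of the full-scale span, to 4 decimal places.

Rounding → worst-case error = ½ LSB = V_FS/2^22, so 1e+06/4194304 = 0.238419 ppm of full scale.

0.2384 ppm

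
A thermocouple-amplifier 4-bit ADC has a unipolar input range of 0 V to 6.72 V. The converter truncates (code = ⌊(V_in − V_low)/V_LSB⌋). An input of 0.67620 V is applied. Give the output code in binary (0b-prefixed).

Full-scale span = 6.72 V; LSB = 6.72/2^4 = 420.000 mV.
(0.67620 − 0) / 0.42 = 1.610 LSBs.
So the output code is 1.
In binary (0b-prefixed): 0b1.

code 0b1 (decimal 1)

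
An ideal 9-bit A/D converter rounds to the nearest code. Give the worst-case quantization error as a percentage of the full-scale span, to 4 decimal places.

Rounding → worst-case error = ½ LSB = V_FS/2^10, so 100/1024 = 0.0976562 % of full scale.

0.0977 %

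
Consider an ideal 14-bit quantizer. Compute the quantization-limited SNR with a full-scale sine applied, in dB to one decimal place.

SNR ≈ 6.02·N + 1.76 dB = 6.02·14 + 1.76 = 86.04 dB.

86.0 dB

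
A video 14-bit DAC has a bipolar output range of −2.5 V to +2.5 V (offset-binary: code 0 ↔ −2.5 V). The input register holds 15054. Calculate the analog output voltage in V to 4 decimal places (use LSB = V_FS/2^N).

LSB = 5 V / 2^14 = 305.18 µV.
V_out = (−2.5) + 15054 × 0.000305176 V = 2.09412 V.

2.0941 V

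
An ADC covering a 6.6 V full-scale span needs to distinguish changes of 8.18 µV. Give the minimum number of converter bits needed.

20 bits

Number of steps required ≥ 6.6 V / 8.18 µV = 806845.97.
Need 2^N ≥ 806845.97; 2^19 = 524288, 2^20 = 1048576.
Minimum N = 20.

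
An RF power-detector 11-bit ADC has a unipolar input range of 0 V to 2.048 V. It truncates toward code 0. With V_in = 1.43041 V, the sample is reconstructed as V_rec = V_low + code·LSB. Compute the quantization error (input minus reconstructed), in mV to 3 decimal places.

0.410 mV

Step size: 2.048 V ÷ 2^11 = 1.000 mV.
(1.43041 − 0)/0.001 = 1430.4100; ⌊·⌋ gives code 1430.
Code 1430 maps back to 0 + 1430×0.001 V = 1.43 V.
Difference: 0.00041 V → 0.410 mV.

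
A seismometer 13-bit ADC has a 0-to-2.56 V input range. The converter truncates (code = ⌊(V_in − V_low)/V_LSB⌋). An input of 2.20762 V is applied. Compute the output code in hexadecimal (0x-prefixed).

LSB = 2.56 V / 8192 = 312.50 µV.
Input sits at 7064.384 steps above V_low.
So the output code is 7064.
In hexadecimal (0x-prefixed): 0x1B98.

code 0x1B98 (decimal 7064)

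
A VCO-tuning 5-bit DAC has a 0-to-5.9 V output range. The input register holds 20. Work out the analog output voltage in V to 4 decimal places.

3.6875 V

LSB = 5.9 V / 2^5 = 184.375 mV.
V_out = 0 + 20 × 0.184375 V = 3.6875 V.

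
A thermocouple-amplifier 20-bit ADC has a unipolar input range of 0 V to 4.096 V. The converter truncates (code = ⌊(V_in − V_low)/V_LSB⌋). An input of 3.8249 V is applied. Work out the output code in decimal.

code 979174

With 1048576 levels over 4.096 V, one step is 3.91 µV.
Input sits at 979174.400 steps above V_low.
Floor → code 979174.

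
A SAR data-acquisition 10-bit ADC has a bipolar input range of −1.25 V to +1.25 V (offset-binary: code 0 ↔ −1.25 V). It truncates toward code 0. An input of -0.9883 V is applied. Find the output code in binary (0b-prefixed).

Full-scale span = 2.5 V; LSB = 2.5/2^10 = 2.441 mV.
(V_in − V_low)/LSB = (-0.9883 − (−1.25)) / 0.00244141 = 107.192.
So the output code is 107.
In binary (0b-prefixed): 0b1101011.

code 0b1101011 (decimal 107)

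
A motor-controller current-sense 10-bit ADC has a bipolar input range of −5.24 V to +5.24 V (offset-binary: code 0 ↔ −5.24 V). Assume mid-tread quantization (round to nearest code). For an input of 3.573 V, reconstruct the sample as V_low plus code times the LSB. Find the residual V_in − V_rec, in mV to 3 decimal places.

Step size: 10.48 V ÷ 2^10 = 10.234 mV.
(3.573 − (−5.24))/0.0102344 = 861.1176; round gives code 861.
Reconstructed: 3.5717969 V.
V_in − V_rec = 0.00120312 V = 1.203 mV.

1.203 mV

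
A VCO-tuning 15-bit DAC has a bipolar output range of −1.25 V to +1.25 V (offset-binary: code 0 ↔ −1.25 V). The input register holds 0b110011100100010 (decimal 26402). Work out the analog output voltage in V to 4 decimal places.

LSB = 2.5 V / 2^15 = 76.29 µV.
Code 0b110011100100010 = 26402 decimal.
V_out = (−1.25) + 26402 × 7.62939e-05 V = 0.764313 V.

0.7643 V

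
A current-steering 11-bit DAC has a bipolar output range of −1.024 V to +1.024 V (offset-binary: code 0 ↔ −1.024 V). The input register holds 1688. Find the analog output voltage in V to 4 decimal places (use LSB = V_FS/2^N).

0.6640 V

LSB = 2.048 V / 2^11 = 1.000 mV.
V_out = (−1.024) + 1688 × 0.001 V = 0.664 V.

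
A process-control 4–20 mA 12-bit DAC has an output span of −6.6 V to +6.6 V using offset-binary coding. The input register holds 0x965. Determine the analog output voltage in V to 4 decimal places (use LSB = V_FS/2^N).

1.1505 V

LSB = 13.2 V / 2^12 = 3.223 mV.
Code 0x965 = 2405 decimal.
V_out = (−6.6) + 2405 × 0.00322266 V = 1.15049 V.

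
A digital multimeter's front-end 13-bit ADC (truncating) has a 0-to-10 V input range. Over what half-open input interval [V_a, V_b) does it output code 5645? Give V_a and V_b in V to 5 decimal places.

[6.89087 V, 6.89209 V)

LSB = 10/2^13 = 1.221 mV.
V_a = V_low + 5645·LSB = 6.89087 V; V_b = V_low + 5646·LSB = 6.89209 V.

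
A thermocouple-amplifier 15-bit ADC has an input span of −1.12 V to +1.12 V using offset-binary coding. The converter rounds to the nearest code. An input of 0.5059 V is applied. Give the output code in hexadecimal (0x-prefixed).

code 0x5CE9 (decimal 23785)

LSB = 2.24 V / 32768 = 68.36 µV.
(0.5059 − (−1.12)) / 6.83594e-05 = 23784.594 LSBs.
Round → code 23785.
In hexadecimal (0x-prefixed): 0x5CE9.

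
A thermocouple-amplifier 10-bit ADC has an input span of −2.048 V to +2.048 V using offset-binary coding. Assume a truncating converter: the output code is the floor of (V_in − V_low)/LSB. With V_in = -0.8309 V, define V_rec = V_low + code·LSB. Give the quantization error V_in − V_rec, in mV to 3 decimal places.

One LSB is 4.096 V / 1024 = 4.000 mV.
(V_in − V_low)/LSB = (-0.8309 − (−2.048))/0.004 = 304.2750 → code 304 (floor).
Reconstructed: -0.832 V.
Error = -0.8309 − (−0.832) = 0.0011 V = 1.100 mV.

1.100 mV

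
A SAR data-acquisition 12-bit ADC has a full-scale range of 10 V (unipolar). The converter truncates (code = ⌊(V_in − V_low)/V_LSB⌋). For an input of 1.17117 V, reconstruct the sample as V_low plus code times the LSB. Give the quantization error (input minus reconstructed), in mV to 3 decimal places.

LSB = 10/2^12 = 2.441 mV.
Scaled input = 479.7112 LSBs, so code = 479.
Reconstructed: 1.1694336 V.
Difference: 0.00173641 V → 1.736 mV.

1.736 mV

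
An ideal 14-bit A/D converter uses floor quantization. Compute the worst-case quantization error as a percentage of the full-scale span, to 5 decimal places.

0.00610 %

Truncating → worst-case error = 1 LSB = V_FS/2^14, so 100/16384 = 0.00610352 % of full scale.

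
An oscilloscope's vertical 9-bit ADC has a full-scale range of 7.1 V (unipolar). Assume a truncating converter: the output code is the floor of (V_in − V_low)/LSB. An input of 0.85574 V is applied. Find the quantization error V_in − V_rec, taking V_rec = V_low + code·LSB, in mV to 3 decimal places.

9.842 mV

One LSB is 7.1 V / 512 = 13.867 mV.
(V_in − V_low)/LSB = (0.85574 − 0)/0.0138672 = 61.7097 → code 61 (floor).
V_rec = 0 + 61·0.0138672 = 0.84589844 V.
Difference: 0.00984156 V → 9.842 mV.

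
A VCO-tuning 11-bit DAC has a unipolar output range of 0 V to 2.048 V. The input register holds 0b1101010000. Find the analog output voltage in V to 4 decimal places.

0.8480 V

LSB = 2.048 V / 2^11 = 1.000 mV.
Code 0b1101010000 = 848 decimal.
V_out = 0 + 848 × 0.001 V = 0.848 V.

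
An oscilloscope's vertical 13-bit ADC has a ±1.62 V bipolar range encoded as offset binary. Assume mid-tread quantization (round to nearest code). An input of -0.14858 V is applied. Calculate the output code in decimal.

With 8192 levels over 3.24 V, one step is 395.51 µV.
(-0.14858 − (−1.62)) / 0.000395508 = 3720.331 LSBs.
round(3720.331) = 3720.

code 3720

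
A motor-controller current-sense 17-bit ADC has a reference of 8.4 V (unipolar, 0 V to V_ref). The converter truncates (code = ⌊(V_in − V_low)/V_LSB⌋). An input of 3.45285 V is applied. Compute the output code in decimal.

code 53877

LSB = 8.4 V / 131072 = 64.09 µV.
(3.45285 − 0) / 6.40869e-05 = 53877.614 LSBs.
Floor → code 53877.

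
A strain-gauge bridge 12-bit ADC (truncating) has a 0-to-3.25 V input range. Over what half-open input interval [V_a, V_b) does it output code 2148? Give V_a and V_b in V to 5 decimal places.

LSB = 3.25/2^12 = 0.793 mV.
V_a = V_low + 2148·LSB = 1.70435 V; V_b = V_low + 2149·LSB = 1.70514 V.

[1.70435 V, 1.70514 V)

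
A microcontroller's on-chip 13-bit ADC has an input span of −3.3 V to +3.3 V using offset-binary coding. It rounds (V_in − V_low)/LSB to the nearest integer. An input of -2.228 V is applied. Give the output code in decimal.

With 8192 levels over 6.6 V, one step is 0.806 mV.
Input sits at 1330.579 steps above V_low.
So the output code is 1331.

code 1331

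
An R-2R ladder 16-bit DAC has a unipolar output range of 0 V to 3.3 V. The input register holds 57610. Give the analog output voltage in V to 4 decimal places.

LSB = 3.3 V / 2^16 = 50.35 µV.
V_out = 0 + 57610 × 5.0354e-05 V = 2.90089 V.

2.9009 V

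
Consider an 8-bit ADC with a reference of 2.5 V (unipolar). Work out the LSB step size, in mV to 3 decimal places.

9.766 mV

Full-scale span = 2.5 V.
LSB = 2.5 / 2^8 = 2.5 / 256 = 0.00976562 V = 9.766 mV.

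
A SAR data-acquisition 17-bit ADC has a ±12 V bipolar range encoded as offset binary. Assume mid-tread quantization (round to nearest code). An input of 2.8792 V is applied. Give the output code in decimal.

code 81260

Full-scale span = 24 V; LSB = 24/2^17 = 183.11 µV.
Input sits at 81260.271 steps above V_low.
round(81260.271) = 81260.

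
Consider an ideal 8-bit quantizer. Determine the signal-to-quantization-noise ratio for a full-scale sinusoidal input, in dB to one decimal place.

SNR ≈ 6.02·N + 1.76 dB = 6.02·8 + 1.76 = 49.92 dB.

49.9 dB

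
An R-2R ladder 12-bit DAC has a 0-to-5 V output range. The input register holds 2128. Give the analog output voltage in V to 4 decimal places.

LSB = 5 V / 2^12 = 1.221 mV.
V_out = 0 + 2128 × 0.0012207 V = 2.59766 V.

2.5977 V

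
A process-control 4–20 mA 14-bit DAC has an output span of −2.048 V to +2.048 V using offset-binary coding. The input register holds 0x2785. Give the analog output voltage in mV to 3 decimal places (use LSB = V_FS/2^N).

LSB = 4.096 V / 2^14 = 250.00 µV.
Code 0x2785 = 10117 decimal.
V_out = (−2.048) + 10117 × 0.00025 V = 0.48125 V.
= 481.250 mV.

481.250 mV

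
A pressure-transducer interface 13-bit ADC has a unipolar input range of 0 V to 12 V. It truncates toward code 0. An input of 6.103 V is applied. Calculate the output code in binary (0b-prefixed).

code 0b1000001000110 (decimal 4166)

Full-scale span = 12 V; LSB = 12/2^13 = 1.465 mV.
(V_in − V_low)/LSB = (6.103 − 0) / 0.00146484 = 4166.315.
So the output code is 4166.
In binary (0b-prefixed): 0b1000001000110.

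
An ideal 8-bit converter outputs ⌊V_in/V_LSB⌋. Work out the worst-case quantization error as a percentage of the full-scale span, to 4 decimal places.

Truncating → worst-case error = 1 LSB = V_FS/2^8, so 100/256 = 0.390625 % of full scale.

0.3906 %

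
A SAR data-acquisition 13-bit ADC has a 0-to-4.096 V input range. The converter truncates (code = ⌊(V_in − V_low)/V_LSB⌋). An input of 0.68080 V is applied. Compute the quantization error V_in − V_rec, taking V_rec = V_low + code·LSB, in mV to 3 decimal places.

Step size: 4.096 V ÷ 2^13 = 0.500 mV.
(0.68080 − 0)/0.0005 = 1361.6000; ⌊·⌋ gives code 1361.
Code 1361 maps back to 0 + 1361×0.0005 V = 0.6805 V.
V_in − V_rec = 0.0003 V = 0.300 mV.

0.300 mV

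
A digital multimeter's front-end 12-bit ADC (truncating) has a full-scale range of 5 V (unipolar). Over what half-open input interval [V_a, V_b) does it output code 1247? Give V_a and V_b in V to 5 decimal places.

[1.52222 V, 1.52344 V)

LSB = 5/2^12 = 1.221 mV.
V_a = V_low + 1247·LSB = 1.52222 V; V_b = V_low + 1248·LSB = 1.52344 V.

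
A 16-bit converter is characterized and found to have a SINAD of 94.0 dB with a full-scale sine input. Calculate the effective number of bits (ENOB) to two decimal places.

ENOB = (SINAD − 1.76) / 6.02 = (94.0 − 1.76)/6.02 = 15.322.

15.32 bits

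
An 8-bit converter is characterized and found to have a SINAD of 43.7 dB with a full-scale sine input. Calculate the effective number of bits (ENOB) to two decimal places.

ENOB = (SINAD − 1.76) / 6.02 = (43.7 − 1.76)/6.02 = 6.967.

6.97 bits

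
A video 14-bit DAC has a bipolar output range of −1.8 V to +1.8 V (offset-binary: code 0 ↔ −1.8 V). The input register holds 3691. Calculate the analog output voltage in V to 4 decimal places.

-0.9890 V

LSB = 3.6 V / 2^14 = 219.73 µV.
V_out = (−1.8) + 3691 × 0.000219727 V = -0.988989 V.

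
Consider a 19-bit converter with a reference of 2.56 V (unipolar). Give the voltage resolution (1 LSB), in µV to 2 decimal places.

4.88 µV

Full-scale span = 2.56 V.
LSB = 2.56 / 2^19 = 2.56 / 524288 = 4.88281e-06 V = 4.88 µV.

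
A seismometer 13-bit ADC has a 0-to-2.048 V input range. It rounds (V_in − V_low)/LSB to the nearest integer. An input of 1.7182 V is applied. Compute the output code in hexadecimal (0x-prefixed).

code 0x1AD9 (decimal 6873)

Full-scale span = 2.048 V; LSB = 2.048/2^13 = 250.00 µV.
(1.7182 − 0) / 0.00025 = 6872.800 LSBs.
round(6872.800) = 6873.
In hexadecimal (0x-prefixed): 0x1AD9.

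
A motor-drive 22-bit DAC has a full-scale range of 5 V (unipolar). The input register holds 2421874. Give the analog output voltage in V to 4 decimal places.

2.8871 V

LSB = 5 V / 2^22 = 1.19 µV.
V_out = 0 + 2421874 × 1.19209e-06 V = 2.8871 V.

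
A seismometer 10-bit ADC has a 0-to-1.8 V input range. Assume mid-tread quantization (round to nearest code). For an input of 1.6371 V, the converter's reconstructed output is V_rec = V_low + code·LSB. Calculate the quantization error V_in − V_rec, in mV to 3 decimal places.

0.577 mV

Step size: 1.8 V ÷ 2^10 = 1.758 mV.
(1.6371 − 0)/0.00175781 = 931.3280; round gives code 931.
Reconstructed: 1.6365234 V.
Error = 1.6371 − 1.6365234 = 0.000576563 V = 0.577 mV.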